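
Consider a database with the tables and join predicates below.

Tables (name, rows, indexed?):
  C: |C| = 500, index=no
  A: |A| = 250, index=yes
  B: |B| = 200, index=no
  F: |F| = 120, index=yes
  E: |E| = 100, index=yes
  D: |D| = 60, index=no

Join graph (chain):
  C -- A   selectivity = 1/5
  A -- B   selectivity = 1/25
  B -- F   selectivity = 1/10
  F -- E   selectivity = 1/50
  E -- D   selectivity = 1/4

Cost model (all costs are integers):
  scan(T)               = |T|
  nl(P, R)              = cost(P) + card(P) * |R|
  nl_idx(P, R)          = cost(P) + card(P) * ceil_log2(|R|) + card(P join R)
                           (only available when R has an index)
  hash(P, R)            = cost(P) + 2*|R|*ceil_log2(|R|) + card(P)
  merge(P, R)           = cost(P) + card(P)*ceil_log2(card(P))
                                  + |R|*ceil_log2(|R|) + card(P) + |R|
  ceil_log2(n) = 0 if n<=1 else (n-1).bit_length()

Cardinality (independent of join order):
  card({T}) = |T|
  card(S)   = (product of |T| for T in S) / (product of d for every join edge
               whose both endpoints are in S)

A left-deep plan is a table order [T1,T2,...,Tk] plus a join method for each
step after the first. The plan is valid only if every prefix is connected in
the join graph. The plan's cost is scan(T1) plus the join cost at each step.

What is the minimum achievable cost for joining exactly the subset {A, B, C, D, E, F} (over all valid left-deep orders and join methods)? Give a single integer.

791000

Selinger DP over subsets of {A,B,C,D,E,F}:
  {C}: scan cost=500, card=500
  {A}: scan cost=250, card=250
  {B}: scan cost=200, card=200
  {F}: scan cost=120, card=120
  {E}: scan cost=100, card=100
  {D}: scan cost=60, card=60
  {AC}: card=25000; try (A,hash)→5000, (C,merge)→7500, (A,merge)→7750, (C,hash)→9500, (A,nl_idx)→29500, (C,nl)→125250 …(+1); best=5000 via (A,hash)
  {AB}: card=2000; try (B,hash)→3700, (A,nl_idx)→3800, (A,merge)→4250, (B,merge)→4300, (A,hash)→4400, (A,nl)→50200 …(+1); best=3700 via (B,hash)
  {BF}: card=2400; try (F,hash)→2080, (B,merge)→2880, (F,merge)→2960, (B,hash)→3440, (F,nl_idx)→4000, (B,nl)→24120 …(+1); best=2080 via (F,hash)
  {EF}: card=240; try (F,nl_idx)→1040, (E,nl_idx)→1200, (E,hash)→1640, (F,merge)→1860, (F,hash)→1880, (E,merge)→1880 …(+2); best=1040 via (F,nl_idx)
  {DE}: card=1500; try (D,hash)→920, (E,merge)→1280, (D,merge)→1320, (E,hash)→1520, (E,nl_idx)→1980, (E,nl)→6060 …(+1); best=920 via (D,hash)
  {ABC}: card=200000; try (C,hash)→14700, (C,merge)→32700, (B,hash)→33200, (B,merge)→406800, (C,nl)→1003700, (B,nl)→5005000; best=14700 via (C,hash)
  {ABF}: card=24000; try (F,hash)→7380, (A,hash)→8480, (F,merge)→28660, (A,merge)→35530, (F,nl_idx)→41700, (A,nl_idx)→45280 …(+2); best=7380 via (F,hash)
  {BEF}: card=4800; try (B,hash)→4480, (B,merge)→5000, (E,hash)→5880, (E,nl_idx)→23680, (E,merge)→34080, (B,nl)→49040 …(+1); best=4480 via (B,hash)
  {DEF}: card=3600; try (D,hash)→2000, (D,merge)→3620, (F,hash)→4100, (F,nl_idx)→15020, (D,nl)→15440, (F,merge)→19880 …(+1); best=2000 via (D,hash)
  {ABCF}: card=2400000; try (C,hash)→40380, (F,hash)→216380, (C,merge)→396380, (F,nl_idx)→3814700, (F,merge)→3815660, (C,nl)→12007380 …(+1); best=40380 via (C,hash)
  {ABEF}: card=48000; try (A,hash)→13280, (E,hash)→32780, (A,merge)→73930, (A,nl_idx)→90880, (E,nl_idx)→223380, (E,merge)→392180 …(+2); best=13280 via (A,hash)
  {BDEF}: card=72000; try (B,hash)→8800, (D,hash)→10000, (B,merge)→50600, (D,merge)→72100, (D,nl)→292480, (B,nl)→722000; best=8800 via (B,hash)
  {ABCEF}: card=4800000; try (C,hash)→70280, (C,merge)→834280, (E,hash)→2441780, (E,nl_idx)→21640380, (C,nl)→24013280, (E,merge)→55241180 …(+1); best=70280 via (C,hash)
  {ABDEF}: card=720000; try (D,hash)→62000, (A,hash)→84800, (D,merge)→829700, (A,nl_idx)→1304800, (A,merge)→1307050, (D,nl)→2893280 …(+1); best=62000 via (D,hash)
  {ABCDEF}: card=72000000; try (C,hash)→791000, (D,hash)→4871000, (C,merge)→15187000, (D,merge)→115270700, (D,nl)→288070280, (C,nl)→360062000; best=791000 via (C,hash)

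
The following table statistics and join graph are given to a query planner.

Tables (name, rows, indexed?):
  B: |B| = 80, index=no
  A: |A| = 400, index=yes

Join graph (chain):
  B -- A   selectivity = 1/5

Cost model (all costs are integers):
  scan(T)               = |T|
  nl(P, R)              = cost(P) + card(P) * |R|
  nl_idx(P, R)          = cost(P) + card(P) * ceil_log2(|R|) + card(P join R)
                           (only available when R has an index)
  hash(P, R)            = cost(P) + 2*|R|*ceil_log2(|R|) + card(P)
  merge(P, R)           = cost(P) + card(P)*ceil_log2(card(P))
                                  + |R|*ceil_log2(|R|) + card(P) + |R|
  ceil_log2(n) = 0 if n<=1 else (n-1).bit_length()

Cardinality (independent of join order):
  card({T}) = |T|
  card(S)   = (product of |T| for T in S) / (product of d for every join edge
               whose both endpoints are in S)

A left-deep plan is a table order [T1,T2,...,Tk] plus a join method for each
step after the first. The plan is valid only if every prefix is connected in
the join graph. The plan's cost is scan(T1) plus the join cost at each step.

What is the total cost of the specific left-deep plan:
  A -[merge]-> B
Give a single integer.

step 1: scan A: cost=400, card=400
step 2: join B via merge
    card(P join B) = 400*80/(5) = 6400
    cost = 400 + 400*9 + 80*7 + 400 + 80 = 5040

5040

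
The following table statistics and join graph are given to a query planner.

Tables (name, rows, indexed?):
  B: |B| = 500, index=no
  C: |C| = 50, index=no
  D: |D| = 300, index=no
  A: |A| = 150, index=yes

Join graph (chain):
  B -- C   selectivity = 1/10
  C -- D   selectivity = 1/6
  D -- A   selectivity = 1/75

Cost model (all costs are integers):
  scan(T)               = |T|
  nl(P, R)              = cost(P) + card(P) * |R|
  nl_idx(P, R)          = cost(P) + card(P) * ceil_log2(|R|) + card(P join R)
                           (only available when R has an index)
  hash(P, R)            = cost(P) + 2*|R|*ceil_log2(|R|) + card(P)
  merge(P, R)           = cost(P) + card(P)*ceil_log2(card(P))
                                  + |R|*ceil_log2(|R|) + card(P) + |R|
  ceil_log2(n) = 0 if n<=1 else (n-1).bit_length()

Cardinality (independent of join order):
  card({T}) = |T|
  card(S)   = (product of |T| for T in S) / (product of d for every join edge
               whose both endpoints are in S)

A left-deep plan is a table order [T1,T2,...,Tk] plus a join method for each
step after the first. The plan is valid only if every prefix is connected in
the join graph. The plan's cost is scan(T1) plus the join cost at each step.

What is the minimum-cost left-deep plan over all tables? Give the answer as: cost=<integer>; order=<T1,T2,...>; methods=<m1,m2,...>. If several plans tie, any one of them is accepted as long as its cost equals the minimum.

cost=18200; order=D,A,C,B; methods=hash,hash,hash

Selinger DP (subsets sized 1..n):
  {B}: scan cost=500, card=500
  {C}: scan cost=50, card=50
  {D}: scan cost=300, card=300
  {A}: scan cost=150, card=150
  {BC}: card=2500; try (C,hash)→1600, (B,merge)→5400, (C,merge)→5850, (B,hash)→9100, (B,nl)→25050, (C,nl)→25500; best=1600 via (C,hash)
  {CD}: card=2500; try (C,hash)→1200, (D,merge)→3400, (C,merge)→3650, (D,hash)→5500, (D,nl)→15050, (C,nl)→15300; best=1200 via (C,hash)
  {AD}: card=600; try (A,hash)→3000, (A,nl_idx)→3300, (D,merge)→4500, (A,merge)→4650, (D,hash)→5700, (D,nl)→45150 …(+1); best=3000 via (A,hash)
  {BCD}: card=125000; try (D,hash)→9500, (B,hash)→12700, (D,merge)→37100, (B,merge)→38700, (D,nl)→751600, (B,nl)→1251200; best=9500 via (D,hash)
  {ACD}: card=5000; try (C,hash)→4200, (A,hash)→6100, (C,merge)→9950, (A,nl_idx)→26200, (C,nl)→33000, (A,merge)→35050 …(+1); best=4200 via (C,hash)
  {ABCD}: card=250000; try (B,hash)→18200, (B,merge)→79200, (A,hash)→136900, (A,nl_idx)→1259500, (A,merge)→2260850, (B,nl)→2504200 …(+1); best=18200 via (B,hash)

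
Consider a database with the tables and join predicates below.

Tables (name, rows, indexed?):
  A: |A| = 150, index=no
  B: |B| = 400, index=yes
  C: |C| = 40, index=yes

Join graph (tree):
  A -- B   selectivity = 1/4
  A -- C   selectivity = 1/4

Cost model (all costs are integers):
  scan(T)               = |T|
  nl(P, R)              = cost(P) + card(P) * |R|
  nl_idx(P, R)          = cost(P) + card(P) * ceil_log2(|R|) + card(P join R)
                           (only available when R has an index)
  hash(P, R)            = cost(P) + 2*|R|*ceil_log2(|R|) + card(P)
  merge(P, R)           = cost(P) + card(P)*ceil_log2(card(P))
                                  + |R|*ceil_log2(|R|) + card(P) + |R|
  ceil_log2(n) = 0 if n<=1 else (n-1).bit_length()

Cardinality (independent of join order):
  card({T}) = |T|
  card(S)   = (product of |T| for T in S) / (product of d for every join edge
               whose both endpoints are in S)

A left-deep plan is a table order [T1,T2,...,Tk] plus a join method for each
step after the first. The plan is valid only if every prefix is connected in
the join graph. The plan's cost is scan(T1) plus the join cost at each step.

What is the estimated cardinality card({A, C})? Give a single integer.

Tables in S: A(150), C(40)
Edges inside S: A-C(d=4)
numerator = 150 * 40 = 6000
denominator = 4 = 4
card(S) = 6000 / 4 = 1500

1500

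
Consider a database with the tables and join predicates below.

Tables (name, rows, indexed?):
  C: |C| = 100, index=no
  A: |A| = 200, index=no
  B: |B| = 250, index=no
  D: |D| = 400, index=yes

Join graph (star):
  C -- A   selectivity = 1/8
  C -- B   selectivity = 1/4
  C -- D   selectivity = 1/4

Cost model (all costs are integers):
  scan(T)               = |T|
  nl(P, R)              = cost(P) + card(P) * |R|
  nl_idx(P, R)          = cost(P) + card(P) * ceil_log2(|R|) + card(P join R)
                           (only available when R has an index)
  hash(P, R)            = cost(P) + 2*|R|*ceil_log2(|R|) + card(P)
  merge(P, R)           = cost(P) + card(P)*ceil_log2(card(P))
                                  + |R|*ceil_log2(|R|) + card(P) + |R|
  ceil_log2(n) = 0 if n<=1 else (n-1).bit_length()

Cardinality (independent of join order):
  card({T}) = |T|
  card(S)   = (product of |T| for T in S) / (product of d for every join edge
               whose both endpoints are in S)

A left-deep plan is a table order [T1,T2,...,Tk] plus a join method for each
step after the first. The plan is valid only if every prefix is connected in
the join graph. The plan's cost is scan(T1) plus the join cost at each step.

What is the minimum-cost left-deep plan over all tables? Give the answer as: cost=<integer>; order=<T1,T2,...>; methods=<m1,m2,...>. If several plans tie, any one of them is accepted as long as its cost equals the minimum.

cost=171750; order=A,C,B,D; methods=hash,hash,hash

Selinger DP (subsets sized 1..n):
  {C}: scan cost=100, card=100
  {A}: scan cost=200, card=200
  {B}: scan cost=250, card=250
  {D}: scan cost=400, card=400
  {AC}: card=2500; try (C,hash)→1800, (A,merge)→2700, (C,merge)→2800, (A,hash)→3400, (A,nl)→20100, (C,nl)→20200; best=1800 via (C,hash)
  {BC}: card=6250; try (C,hash)→1900, (B,merge)→3150, (C,merge)→3300, (B,hash)→4200, (B,nl)→25100, (C,nl)→25250; best=1900 via (C,hash)
  {CD}: card=10000; try (C,hash)→2200, (D,merge)→4900, (C,merge)→5200, (D,hash)→7400, (D,nl_idx)→11000, (D,nl)→40100 …(+1); best=2200 via (C,hash)
  {ABC}: card=156250; try (B,hash)→8300, (A,hash)→11350, (B,merge)→36550, (A,merge)→91200, (B,nl)→626800, (A,nl)→1251900; best=8300 via (B,hash)
  {ACD}: card=250000; try (D,hash)→11500, (A,hash)→15400, (D,merge)→38300, (A,merge)→154000, (D,nl_idx)→274300, (D,nl)→1001800 …(+1); best=11500 via (D,hash)
  {BCD}: card=625000; try (D,hash)→15350, (B,hash)→16200, (D,merge)→93400, (B,merge)→154450, (D,nl_idx)→683150, (D,nl)→2501900 …(+1); best=15350 via (D,hash)
  {ABCD}: card=15625000; try (D,hash)→171750, (B,hash)→265500, (A,hash)→643550, (D,merge)→2981050, (B,merge)→4763750, (A,merge)→13142150 …(+4); best=171750 via (D,hash)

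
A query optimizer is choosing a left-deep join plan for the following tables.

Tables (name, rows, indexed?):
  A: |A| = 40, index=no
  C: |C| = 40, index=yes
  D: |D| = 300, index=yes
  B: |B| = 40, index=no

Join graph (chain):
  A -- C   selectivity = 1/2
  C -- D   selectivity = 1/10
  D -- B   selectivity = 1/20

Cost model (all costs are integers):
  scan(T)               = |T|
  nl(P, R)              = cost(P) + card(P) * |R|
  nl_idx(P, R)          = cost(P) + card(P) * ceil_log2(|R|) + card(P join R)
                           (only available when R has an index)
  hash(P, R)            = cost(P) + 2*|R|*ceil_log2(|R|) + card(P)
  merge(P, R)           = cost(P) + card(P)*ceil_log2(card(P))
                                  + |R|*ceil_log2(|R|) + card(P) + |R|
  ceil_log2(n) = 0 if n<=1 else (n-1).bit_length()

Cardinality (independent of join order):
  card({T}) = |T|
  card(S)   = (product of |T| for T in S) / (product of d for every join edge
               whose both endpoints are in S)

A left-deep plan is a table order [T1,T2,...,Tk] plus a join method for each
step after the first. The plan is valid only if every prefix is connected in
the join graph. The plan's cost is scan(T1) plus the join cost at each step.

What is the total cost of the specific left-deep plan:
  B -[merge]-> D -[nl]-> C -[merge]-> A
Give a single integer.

58800

step 1: scan B: cost=40, card=40
step 2: join D via merge
    card(P join D) = 40*300/(20) = 600
    cost = 40 + 40*6 + 300*9 + 40 + 300 = 3320
step 3: join C via nl
    card(P join C) = 600*40/(10) = 2400
    cost = 3320 + 600*40 = 27320
step 4: join A via merge
    card(P join A) = 2400*40/(2) = 48000
    cost = 27320 + 2400*12 + 40*6 + 2400 + 40 = 58800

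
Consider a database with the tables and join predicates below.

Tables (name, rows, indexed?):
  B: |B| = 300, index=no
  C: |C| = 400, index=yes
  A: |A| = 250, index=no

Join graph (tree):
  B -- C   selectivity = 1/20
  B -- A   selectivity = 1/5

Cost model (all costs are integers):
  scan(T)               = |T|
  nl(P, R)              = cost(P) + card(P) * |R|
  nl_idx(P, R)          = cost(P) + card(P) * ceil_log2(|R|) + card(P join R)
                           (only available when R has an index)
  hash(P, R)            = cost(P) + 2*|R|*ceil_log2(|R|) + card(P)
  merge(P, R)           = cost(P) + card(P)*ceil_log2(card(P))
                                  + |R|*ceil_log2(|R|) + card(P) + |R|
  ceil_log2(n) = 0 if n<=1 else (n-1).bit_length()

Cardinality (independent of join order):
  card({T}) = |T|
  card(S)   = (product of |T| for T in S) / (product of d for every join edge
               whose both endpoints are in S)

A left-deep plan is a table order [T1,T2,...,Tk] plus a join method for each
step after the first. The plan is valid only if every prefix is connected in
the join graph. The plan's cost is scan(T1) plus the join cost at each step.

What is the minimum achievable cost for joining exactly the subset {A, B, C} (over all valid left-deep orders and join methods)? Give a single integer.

Selinger DP over subsets of {A,B,C}:
  {B}: scan cost=300, card=300
  {C}: scan cost=400, card=400
  {A}: scan cost=250, card=250
  {BC}: card=6000; try (B,hash)→6200, (C,merge)→7300, (B,merge)→7400, (C,hash)→7800, (C,nl_idx)→9000, (C,nl)→120300 …(+1); best=6200 via (B,hash)
  {AB}: card=15000; try (A,hash)→4600, (B,merge)→5500, (A,merge)→5550, (B,hash)→5900, (B,nl)→75250, (A,nl)→75300; best=4600 via (A,hash)
  {ABC}: card=300000; try (A,hash)→16200, (C,hash)→26800, (A,merge)→92450, (C,merge)→233600, (C,nl_idx)→439600, (A,nl)→1506200 …(+1); best=16200 via (A,hash)

16200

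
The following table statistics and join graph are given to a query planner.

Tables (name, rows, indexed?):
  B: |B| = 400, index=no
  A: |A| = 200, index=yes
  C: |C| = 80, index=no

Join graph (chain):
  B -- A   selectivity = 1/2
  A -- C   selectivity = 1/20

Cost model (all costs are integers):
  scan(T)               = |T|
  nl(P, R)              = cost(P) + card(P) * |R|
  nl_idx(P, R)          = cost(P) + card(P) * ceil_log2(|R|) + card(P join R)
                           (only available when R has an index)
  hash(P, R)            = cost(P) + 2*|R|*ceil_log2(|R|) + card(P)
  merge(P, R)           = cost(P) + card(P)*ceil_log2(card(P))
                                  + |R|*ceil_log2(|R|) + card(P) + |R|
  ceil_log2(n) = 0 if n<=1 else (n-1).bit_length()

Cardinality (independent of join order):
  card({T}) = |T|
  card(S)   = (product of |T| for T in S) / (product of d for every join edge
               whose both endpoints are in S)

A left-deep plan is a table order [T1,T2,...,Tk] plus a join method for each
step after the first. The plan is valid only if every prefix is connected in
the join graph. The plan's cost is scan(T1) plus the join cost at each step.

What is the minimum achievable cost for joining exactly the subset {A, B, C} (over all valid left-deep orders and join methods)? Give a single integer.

Selinger DP over subsets of {A,B,C}:
  {B}: scan cost=400, card=400
  {A}: scan cost=200, card=200
  {C}: scan cost=80, card=80
  {AB}: card=40000; try (A,hash)→4000, (B,merge)→6000, (A,merge)→6200, (B,hash)→7600, (A,nl_idx)→43600, (B,nl)→80200 …(+1); best=4000 via (A,hash)
  {AC}: card=800; try (C,hash)→1520, (A,nl_idx)→1520, (A,merge)→2520, (C,merge)→2640, (A,hash)→3360, (A,nl)→16080 …(+1); best=1520 via (C,hash)
  {ABC}: card=160000; try (B,hash)→9520, (B,merge)→14320, (C,hash)→45120, (B,nl)→321520, (C,merge)→684640, (C,nl)→3204000; best=9520 via (B,hash)

9520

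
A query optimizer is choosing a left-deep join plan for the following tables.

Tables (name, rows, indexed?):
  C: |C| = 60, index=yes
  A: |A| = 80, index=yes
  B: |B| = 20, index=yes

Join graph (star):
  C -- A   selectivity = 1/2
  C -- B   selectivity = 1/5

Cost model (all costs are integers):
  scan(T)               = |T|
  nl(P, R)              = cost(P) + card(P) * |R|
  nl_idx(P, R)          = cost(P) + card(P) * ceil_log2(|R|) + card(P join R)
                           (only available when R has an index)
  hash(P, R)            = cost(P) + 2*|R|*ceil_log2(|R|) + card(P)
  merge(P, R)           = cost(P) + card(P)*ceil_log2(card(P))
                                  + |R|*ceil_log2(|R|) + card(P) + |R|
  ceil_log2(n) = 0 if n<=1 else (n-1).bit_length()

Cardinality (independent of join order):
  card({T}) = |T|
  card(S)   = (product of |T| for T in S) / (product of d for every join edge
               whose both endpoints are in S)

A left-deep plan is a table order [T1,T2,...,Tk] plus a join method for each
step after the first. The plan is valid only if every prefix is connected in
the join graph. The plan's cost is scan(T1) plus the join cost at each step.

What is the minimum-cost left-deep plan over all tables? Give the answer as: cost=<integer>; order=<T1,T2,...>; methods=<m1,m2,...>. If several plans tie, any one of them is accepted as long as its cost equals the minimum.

cost=1680; order=C,B,A; methods=hash,hash

Selinger DP (subsets sized 1..n):
  {C}: scan cost=60, card=60
  {A}: scan cost=80, card=80
  {B}: scan cost=20, card=20
  {AC}: card=2400; try (C,hash)→880, (A,merge)→1120, (C,merge)→1140, (A,hash)→1240, (A,nl_idx)→2880, (C,nl_idx)→2960 …(+2); best=880 via (C,hash)
  {BC}: card=240; try (B,hash)→320, (C,nl_idx)→380, (C,merge)→560, (B,merge)→600, (B,nl_idx)→600, (C,hash)→760 …(+2); best=320 via (B,hash)
  {ABC}: card=9600; try (A,hash)→1680, (A,merge)→3120, (B,hash)→3480, (A,nl_idx)→11600, (A,nl)→19520, (B,nl_idx)→22480 …(+2); best=1680 via (A,hash)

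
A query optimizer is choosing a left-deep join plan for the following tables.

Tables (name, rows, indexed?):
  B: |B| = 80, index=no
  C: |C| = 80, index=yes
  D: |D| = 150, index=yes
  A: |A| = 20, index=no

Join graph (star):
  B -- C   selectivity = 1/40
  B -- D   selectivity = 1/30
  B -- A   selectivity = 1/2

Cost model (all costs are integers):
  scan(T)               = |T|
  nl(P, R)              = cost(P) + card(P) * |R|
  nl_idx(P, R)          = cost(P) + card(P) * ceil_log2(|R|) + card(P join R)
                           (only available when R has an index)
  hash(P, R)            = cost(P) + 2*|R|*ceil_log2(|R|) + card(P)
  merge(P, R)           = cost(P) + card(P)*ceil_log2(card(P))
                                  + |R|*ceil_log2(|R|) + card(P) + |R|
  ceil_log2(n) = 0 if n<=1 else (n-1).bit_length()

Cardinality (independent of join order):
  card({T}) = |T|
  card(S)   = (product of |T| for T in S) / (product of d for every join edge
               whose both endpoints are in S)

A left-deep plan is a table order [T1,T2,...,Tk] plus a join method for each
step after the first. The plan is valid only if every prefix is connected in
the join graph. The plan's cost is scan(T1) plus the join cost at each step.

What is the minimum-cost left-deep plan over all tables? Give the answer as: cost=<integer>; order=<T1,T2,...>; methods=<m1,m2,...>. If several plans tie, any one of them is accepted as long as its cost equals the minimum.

Selinger DP (subsets sized 1..n):
  {B}: scan cost=80, card=80
  {C}: scan cost=80, card=80
  {D}: scan cost=150, card=150
  {A}: scan cost=20, card=20
  {BC}: card=160; try (C,nl_idx)→800, (C,hash)→1280, (B,hash)→1280, (C,merge)→1360, (B,merge)→1360, (C,nl)→6480 …(+1); best=800 via (C,nl_idx)
  {BD}: card=400; try (D,nl_idx)→1120, (B,hash)→1420, (D,merge)→2070, (B,merge)→2140, (D,hash)→2560, (D,nl)→12080 …(+1); best=1120 via (D,nl_idx)
  {AB}: card=800; try (A,hash)→360, (B,merge)→780, (A,merge)→840, (B,hash)→1160, (B,nl)→1620, (A,nl)→1680; best=360 via (A,hash)
  {BCD}: card=800; try (C,hash)→2640, (D,nl_idx)→2880, (D,hash)→3360, (D,merge)→3590, (C,nl_idx)→4720, (C,merge)→5760 …(+2); best=2640 via (C,hash)
  {ABC}: card=1600; try (A,hash)→1160, (C,hash)→2280, (A,merge)→2360, (A,nl)→4000, (C,nl_idx)→7560, (C,merge)→9800 …(+1); best=1160 via (A,hash)
  {ABD}: card=4000; try (A,hash)→1720, (D,hash)→3560, (A,merge)→5240, (A,nl)→9120, (D,merge)→10510, (D,nl_idx)→10760 …(+1); best=1720 via (A,hash)
  {ABCD}: card=8000; try (A,hash)→3640, (D,hash)→5160, (C,hash)→6840, (A,merge)→11560, (A,nl)→18640, (D,merge)→21710 …(+5); best=3640 via (A,hash)

cost=3640; order=B,D,C,A; methods=nl_idx,hash,hash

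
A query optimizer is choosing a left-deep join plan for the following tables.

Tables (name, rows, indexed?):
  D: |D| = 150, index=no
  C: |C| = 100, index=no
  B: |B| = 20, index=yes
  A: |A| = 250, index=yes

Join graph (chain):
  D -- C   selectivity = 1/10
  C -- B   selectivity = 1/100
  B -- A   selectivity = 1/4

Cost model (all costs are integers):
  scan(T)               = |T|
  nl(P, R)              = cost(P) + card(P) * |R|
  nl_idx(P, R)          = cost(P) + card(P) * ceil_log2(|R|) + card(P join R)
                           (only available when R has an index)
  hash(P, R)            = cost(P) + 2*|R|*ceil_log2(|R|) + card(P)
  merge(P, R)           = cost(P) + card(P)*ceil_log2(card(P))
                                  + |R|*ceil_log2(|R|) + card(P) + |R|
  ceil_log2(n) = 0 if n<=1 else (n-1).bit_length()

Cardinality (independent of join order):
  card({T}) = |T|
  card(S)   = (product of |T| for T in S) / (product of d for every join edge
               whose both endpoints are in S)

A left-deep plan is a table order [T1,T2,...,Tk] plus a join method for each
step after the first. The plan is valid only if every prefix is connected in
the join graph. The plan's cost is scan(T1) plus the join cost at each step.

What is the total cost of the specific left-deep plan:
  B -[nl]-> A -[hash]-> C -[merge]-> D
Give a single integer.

24020

step 1: scan B: cost=20, card=20
step 2: join A via nl
    card(P join A) = 20*250/(4) = 1250
    cost = 20 + 20*250 = 5020
step 3: join C via hash
    card(P join C) = 1250*100/(100) = 1250
    cost = 5020 + 2*100*7 + 1250 = 7670
step 4: join D via merge
    card(P join D) = 1250*150/(10) = 18750
    cost = 7670 + 1250*11 + 150*8 + 1250 + 150 = 24020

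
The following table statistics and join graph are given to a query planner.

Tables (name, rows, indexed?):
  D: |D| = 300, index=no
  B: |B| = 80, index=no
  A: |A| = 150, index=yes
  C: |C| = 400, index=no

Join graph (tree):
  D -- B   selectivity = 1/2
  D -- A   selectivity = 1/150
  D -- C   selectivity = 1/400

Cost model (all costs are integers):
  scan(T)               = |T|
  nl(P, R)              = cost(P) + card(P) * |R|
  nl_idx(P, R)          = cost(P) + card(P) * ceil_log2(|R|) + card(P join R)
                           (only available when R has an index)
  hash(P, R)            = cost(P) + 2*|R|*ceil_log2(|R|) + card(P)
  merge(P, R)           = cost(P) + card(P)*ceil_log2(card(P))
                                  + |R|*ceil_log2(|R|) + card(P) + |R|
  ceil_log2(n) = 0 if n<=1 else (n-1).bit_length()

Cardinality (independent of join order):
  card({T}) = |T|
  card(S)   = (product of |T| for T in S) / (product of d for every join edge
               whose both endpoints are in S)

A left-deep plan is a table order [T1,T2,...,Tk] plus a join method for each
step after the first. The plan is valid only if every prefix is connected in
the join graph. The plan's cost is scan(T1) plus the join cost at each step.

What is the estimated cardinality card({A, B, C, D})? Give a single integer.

Tables in S: A(150), B(80), C(400), D(300)
Edges inside S: D-B(d=2), D-A(d=150), D-C(d=400)
numerator = 150 * 80 * 400 * 300 = 1440000000
denominator = 2 * 150 * 400 = 120000
card(S) = 1440000000 / 120000 = 12000

12000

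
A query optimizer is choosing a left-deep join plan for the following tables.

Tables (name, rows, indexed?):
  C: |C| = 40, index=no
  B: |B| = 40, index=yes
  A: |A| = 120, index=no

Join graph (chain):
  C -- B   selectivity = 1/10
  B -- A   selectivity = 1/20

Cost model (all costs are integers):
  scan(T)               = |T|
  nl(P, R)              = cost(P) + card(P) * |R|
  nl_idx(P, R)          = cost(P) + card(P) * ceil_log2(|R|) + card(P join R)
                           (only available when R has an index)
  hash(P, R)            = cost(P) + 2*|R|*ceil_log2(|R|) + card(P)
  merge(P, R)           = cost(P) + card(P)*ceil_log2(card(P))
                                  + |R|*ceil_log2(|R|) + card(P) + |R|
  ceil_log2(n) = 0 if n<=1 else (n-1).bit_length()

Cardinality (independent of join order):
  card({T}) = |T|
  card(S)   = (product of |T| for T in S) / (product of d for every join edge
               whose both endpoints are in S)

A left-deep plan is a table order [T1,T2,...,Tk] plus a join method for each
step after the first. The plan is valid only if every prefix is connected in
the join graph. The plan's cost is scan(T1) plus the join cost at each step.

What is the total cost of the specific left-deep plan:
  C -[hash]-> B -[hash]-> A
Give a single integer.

step 1: scan C: cost=40, card=40
step 2: join B via hash
    card(P join B) = 40*40/(10) = 160
    cost = 40 + 2*40*6 + 40 = 560
step 3: join A via hash
    card(P join A) = 160*120/(20) = 960
    cost = 560 + 2*120*7 + 160 = 2400

2400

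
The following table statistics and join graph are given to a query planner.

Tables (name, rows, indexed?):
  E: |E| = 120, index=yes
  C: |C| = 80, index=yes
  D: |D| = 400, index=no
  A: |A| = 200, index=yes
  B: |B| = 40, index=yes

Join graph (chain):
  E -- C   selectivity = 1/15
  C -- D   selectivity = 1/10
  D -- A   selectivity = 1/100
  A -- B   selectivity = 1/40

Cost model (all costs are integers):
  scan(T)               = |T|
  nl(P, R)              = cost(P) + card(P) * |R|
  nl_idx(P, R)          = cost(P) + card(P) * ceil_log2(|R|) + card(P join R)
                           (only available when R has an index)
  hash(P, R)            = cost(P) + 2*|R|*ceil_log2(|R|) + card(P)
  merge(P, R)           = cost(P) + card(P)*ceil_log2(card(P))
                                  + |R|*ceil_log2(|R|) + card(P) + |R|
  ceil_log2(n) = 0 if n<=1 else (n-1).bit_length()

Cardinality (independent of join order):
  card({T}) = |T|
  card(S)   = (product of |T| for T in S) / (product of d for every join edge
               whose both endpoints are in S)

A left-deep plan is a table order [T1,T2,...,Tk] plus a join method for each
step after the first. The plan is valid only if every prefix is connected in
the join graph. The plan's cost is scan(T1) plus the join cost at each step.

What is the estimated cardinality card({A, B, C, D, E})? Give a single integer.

Tables in S: A(200), B(40), C(80), D(400), E(120)
Edges inside S: E-C(d=15), C-D(d=10), D-A(d=100), A-B(d=40)
numerator = 200 * 40 * 80 * 400 * 120 = 30720000000
denominator = 15 * 10 * 100 * 40 = 600000
card(S) = 30720000000 / 600000 = 51200

51200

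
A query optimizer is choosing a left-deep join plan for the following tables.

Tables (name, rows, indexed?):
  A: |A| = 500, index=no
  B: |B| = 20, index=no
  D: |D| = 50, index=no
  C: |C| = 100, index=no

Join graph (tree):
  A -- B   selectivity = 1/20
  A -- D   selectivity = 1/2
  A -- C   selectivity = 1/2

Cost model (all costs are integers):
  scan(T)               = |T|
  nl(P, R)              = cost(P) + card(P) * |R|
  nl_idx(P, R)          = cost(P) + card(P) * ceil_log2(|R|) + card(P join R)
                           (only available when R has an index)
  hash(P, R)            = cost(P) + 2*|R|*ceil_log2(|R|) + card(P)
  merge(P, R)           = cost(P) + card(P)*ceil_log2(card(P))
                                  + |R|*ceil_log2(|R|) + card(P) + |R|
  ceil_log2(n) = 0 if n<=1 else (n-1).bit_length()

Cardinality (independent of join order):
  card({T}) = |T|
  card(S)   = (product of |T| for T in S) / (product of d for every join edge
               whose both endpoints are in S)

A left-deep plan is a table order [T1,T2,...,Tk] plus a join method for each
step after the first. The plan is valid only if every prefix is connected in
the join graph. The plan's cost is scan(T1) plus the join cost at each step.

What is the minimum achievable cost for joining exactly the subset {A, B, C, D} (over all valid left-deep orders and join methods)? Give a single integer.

Selinger DP over subsets of {A,B,C,D}:
  {A}: scan cost=500, card=500
  {B}: scan cost=20, card=20
  {D}: scan cost=50, card=50
  {C}: scan cost=100, card=100
  {AB}: card=500; try (B,hash)→1200, (A,merge)→5140, (B,merge)→5620, (A,hash)→9040, (A,nl)→10020, (B,nl)→10500; best=1200 via (B,hash)
  {AD}: card=12500; try (D,hash)→1600, (A,merge)→5400, (D,merge)→5850, (A,hash)→9100, (A,nl)→25050, (D,nl)→25500; best=1600 via (D,hash)
  {AC}: card=25000; try (C,hash)→2400, (A,merge)→5900, (C,merge)→6300, (A,hash)→9200, (A,nl)→50100, (C,nl)→50500; best=2400 via (C,hash)
  {ABD}: card=12500; try (D,hash)→2300, (D,merge)→6550, (B,hash)→14300, (D,nl)→26200, (B,merge)→189220, (B,nl)→251600; best=2300 via (D,hash)
  {ABC}: card=25000; try (C,hash)→3100, (C,merge)→7000, (B,hash)→27600, (C,nl)→51200, (B,merge)→402520, (B,nl)→502400; best=3100 via (C,hash)
  {ACD}: card=625000; try (C,hash)→15500, (D,hash)→28000, (C,merge)→189900, (D,merge)→402750, (C,nl)→1251600, (D,nl)→1252400; best=15500 via (C,hash)
  {ABCD}: card=625000; try (C,hash)→16200, (D,hash)→28700, (C,merge)→190600, (D,merge)→403450, (B,hash)→640700, (C,nl)→1252300 …(+3); best=16200 via (C,hash)

16200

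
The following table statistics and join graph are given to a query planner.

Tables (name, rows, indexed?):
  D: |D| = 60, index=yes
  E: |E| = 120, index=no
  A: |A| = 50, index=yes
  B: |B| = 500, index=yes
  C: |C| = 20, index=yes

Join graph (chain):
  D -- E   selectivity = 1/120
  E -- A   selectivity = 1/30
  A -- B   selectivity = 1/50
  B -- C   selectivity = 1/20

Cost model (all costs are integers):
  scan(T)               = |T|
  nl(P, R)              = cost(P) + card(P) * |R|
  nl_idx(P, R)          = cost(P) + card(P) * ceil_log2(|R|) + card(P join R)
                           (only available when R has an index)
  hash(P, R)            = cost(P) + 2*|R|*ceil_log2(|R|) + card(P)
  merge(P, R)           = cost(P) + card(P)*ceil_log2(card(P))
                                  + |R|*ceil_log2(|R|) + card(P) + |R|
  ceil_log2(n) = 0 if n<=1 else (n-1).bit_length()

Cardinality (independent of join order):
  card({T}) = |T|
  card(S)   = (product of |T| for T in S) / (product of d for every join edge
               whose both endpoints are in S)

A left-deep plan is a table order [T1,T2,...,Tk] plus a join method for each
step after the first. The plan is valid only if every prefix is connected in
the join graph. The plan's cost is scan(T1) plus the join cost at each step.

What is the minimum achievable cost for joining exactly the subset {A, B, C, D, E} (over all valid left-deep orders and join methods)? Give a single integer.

Selinger DP over subsets of {A,B,C,D,E}:
  {D}: scan cost=60, card=60
  {E}: scan cost=120, card=120
  {A}: scan cost=50, card=50
  {B}: scan cost=500, card=500
  {C}: scan cost=20, card=20
  {DE}: card=60; try (D,nl_idx)→900, (D,hash)→960, (E,merge)→1440, (D,merge)→1500, (E,hash)→1800, (E,nl)→7260 …(+1); best=900 via (D,nl_idx)
  {AE}: card=200; try (A,hash)→840, (A,nl_idx)→1040, (E,merge)→1360, (A,merge)→1430, (E,hash)→1780, (E,nl)→6050 …(+1); best=840 via (A,hash)
  {AB}: card=500; try (B,nl_idx)→1000, (A,hash)→1600, (A,nl_idx)→4000, (B,merge)→5400, (A,merge)→5850, (B,hash)→9100 …(+2); best=1000 via (B,nl_idx)
  {BC}: card=500; try (B,nl_idx)→700, (C,hash)→1200, (C,nl_idx)→3500, (B,merge)→5140, (C,merge)→5620, (B,hash)→9040 …(+2); best=700 via (B,nl_idx)
  {ADE}: card=100; try (A,nl_idx)→1360, (A,hash)→1560, (A,merge)→1670, (D,hash)→1760, (D,nl_idx)→2140, (D,merge)→3060 …(+2); best=1360 via (A,nl_idx)
  {ABE}: card=2000; try (E,hash)→3180, (B,nl_idx)→4640, (E,merge)→6960, (B,merge)→7640, (B,hash)→10040, (E,nl)→61000 …(+1); best=3180 via (E,hash)
  {ABC}: card=500; try (C,hash)→1700, (A,hash)→1800, (C,nl_idx)→4000, (A,nl_idx)→4200, (A,merge)→6050, (C,merge)→6120 …(+2); best=1700 via (C,hash)
  {ABDE}: card=1000; try (B,nl_idx)→3260, (D,hash)→5900, (B,merge)→7160, (B,hash)→10460, (D,nl_idx)→16180, (D,merge)→27600 …(+2); best=3260 via (B,nl_idx)
  {ABCE}: card=2000; try (E,hash)→3880, (C,hash)→5380, (E,merge)→7660, (C,nl_idx)→15180, (C,merge)→27300, (C,nl)→43180 …(+1); best=3880 via (E,hash)
  {ABCDE}: card=1000; try (C,hash)→4460, (D,hash)→6600, (C,nl_idx)→9260, (C,merge)→14380, (D,nl_idx)→16880, (C,nl)→23260 …(+2); best=4460 via (C,hash)

4460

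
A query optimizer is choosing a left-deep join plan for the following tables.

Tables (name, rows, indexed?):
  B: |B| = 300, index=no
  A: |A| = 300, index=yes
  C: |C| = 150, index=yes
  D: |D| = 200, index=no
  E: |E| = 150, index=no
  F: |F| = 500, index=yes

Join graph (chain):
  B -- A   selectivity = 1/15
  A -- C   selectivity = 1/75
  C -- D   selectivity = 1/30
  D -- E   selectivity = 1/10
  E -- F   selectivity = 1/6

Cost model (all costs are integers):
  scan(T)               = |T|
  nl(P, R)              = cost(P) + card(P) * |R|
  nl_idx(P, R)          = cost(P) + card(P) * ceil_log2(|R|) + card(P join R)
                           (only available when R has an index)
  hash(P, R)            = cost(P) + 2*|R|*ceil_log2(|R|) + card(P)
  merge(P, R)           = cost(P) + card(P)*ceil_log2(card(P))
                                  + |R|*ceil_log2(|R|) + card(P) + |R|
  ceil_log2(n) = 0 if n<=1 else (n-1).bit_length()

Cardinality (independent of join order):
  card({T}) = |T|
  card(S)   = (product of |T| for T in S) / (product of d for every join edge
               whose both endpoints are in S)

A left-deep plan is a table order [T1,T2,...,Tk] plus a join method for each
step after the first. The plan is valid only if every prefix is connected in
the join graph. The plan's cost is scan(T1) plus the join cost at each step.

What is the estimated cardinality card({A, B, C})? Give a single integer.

12000

Tables in S: A(300), B(300), C(150)
Edges inside S: B-A(d=15), A-C(d=75)
numerator = 300 * 300 * 150 = 13500000
denominator = 15 * 75 = 1125
card(S) = 13500000 / 1125 = 12000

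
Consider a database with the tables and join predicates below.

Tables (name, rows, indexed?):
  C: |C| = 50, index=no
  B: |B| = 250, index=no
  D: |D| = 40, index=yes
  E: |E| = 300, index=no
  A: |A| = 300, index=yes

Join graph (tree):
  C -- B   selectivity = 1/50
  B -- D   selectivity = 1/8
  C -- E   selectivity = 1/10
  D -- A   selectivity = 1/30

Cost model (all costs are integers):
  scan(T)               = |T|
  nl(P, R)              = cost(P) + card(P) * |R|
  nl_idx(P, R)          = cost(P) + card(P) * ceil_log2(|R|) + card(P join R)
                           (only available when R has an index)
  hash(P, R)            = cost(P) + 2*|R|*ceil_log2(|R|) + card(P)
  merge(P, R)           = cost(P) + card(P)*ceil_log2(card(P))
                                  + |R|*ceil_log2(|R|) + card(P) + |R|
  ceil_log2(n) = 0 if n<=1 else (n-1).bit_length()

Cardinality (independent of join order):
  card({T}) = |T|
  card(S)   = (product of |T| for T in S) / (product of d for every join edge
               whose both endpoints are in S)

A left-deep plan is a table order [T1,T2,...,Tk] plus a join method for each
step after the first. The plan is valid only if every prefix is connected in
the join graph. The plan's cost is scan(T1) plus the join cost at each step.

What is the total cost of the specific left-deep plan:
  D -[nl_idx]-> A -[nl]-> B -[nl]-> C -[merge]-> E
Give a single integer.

step 1: scan D: cost=40, card=40
step 2: join A via nl_idx
    card(P join A) = 40*300/(30) = 400
    cost = 40 + 40*9 + 400 = 800
step 3: join B via nl
    card(P join B) = 400*250/(8) = 12500
    cost = 800 + 400*250 = 100800
step 4: join C via nl
    card(P join C) = 12500*50/(50) = 12500
    cost = 100800 + 12500*50 = 725800
step 5: join E via merge
    card(P join E) = 12500*300/(10) = 375000
    cost = 725800 + 12500*14 + 300*9 + 12500 + 300 = 916300

916300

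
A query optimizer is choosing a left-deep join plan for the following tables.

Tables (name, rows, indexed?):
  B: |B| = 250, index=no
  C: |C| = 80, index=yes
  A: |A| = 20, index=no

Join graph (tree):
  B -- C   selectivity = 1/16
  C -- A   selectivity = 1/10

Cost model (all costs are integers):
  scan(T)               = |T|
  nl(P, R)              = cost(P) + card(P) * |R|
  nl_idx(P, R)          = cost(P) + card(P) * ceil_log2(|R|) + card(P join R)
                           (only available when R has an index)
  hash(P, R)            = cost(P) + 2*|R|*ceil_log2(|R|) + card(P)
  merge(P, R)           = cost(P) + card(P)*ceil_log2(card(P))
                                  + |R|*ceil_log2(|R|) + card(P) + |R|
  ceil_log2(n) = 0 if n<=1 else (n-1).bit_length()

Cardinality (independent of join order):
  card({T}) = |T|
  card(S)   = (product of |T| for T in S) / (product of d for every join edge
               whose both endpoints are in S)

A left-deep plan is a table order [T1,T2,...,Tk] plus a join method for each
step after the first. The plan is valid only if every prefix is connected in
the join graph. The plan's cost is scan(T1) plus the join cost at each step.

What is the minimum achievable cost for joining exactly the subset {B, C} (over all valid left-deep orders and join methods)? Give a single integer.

1620

Selinger DP over subsets of {B,C}:
  {B}: scan cost=250, card=250
  {C}: scan cost=80, card=80
  {BC}: card=1250; try (C,hash)→1620, (B,merge)→2970, (C,merge)→3140, (C,nl_idx)→3250, (B,hash)→4160, (B,nl)→20080 …(+1); best=1620 via (C,hash)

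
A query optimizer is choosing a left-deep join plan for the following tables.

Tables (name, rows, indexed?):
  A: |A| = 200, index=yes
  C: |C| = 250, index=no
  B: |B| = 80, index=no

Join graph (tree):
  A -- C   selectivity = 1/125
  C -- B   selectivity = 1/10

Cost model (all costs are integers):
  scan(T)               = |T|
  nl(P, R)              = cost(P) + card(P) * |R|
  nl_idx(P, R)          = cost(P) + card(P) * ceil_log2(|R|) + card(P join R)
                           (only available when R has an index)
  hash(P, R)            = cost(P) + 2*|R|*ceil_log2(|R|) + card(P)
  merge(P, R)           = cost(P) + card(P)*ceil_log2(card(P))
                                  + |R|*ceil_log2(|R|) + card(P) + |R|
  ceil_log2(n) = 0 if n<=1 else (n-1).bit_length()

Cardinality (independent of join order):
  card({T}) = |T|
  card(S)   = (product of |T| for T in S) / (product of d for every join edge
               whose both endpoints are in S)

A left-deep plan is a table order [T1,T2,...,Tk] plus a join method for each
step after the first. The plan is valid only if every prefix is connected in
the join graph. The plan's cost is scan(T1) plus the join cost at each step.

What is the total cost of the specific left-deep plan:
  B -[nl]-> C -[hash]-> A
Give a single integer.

25280

step 1: scan B: cost=80, card=80
step 2: join C via nl
    card(P join C) = 80*250/(10) = 2000
    cost = 80 + 80*250 = 20080
step 3: join A via hash
    card(P join A) = 2000*200/(125) = 3200
    cost = 20080 + 2*200*8 + 2000 = 25280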